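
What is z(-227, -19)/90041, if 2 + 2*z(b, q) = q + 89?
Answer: 34/90041 ≈ 0.00037761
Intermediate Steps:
z(b, q) = 87/2 + q/2 (z(b, q) = -1 + (q + 89)/2 = -1 + (89 + q)/2 = -1 + (89/2 + q/2) = 87/2 + q/2)
z(-227, -19)/90041 = (87/2 + (½)*(-19))/90041 = (87/2 - 19/2)*(1/90041) = 34*(1/90041) = 34/90041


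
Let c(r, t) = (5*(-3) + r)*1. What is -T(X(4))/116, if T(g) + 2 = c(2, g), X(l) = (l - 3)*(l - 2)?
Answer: 15/116 ≈ 0.12931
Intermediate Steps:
X(l) = (-3 + l)*(-2 + l)
c(r, t) = -15 + r (c(r, t) = (-15 + r)*1 = -15 + r)
T(g) = -15 (T(g) = -2 + (-15 + 2) = -2 - 13 = -15)
-T(X(4))/116 = -(-15)/116 = -1*(-15/116) = 15/116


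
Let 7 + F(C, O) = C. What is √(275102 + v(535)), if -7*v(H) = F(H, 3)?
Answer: √13476302/7 ≈ 524.43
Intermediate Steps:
F(C, O) = -7 + C
v(H) = 1 - H/7 (v(H) = -(-7 + H)/7 = 1 - H/7)
√(275102 + v(535)) = √(275102 + (1 - ⅐*535)) = √(275102 + (1 - 535/7)) = √(275102 - 528/7) = √(1925186/7) = √13476302/7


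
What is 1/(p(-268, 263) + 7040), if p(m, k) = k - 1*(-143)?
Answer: 1/7446 ≈ 0.00013430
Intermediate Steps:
p(m, k) = 143 + k (p(m, k) = k + 143 = 143 + k)
1/(p(-268, 263) + 7040) = 1/((143 + 263) + 7040) = 1/(406 + 7040) = 1/7446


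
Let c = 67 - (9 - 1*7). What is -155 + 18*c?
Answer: 1015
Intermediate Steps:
c = 65 (c = 67 - (9 - 7) = 67 - 1*2 = 67 - 2 = 65)
-155 + 18*c = -155 + 18*65 = -155 + 1170 = 1015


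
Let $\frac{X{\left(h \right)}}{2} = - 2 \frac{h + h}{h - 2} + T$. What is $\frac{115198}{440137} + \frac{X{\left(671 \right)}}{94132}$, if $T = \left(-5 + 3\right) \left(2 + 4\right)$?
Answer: $\frac{7773696178}{29739616953} \approx 0.26139$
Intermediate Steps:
$T = -12$ ($T = \left(-2\right) 6 = -12$)
$X{\left(h \right)} = -24 - \frac{8 h}{-2 + h}$ ($X{\left(h \right)} = 2 \left(- 2 \frac{h + h}{h - 2} - 12\right) = 2 \left(- 2 \frac{2 h}{-2 + h} - 12\right) = 2 \left(- \frac{4 h}{-2 + h} - 12\right) = 2 \left(-12 - \frac{4 h}{-2 + h}\right) = -24 - \frac{8 h}{-2 + h}$)
$\frac{115198}{440137} + \frac{X{\left(671 \right)}}{94132} = \frac{115198}{440137} + \frac{16 \frac{1}{-2 + 671} \left(3 - 1342\right)}{94132} = 115198 \cdot \frac{1}{440137} + \frac{16 \left(3 - 1342\right)}{669} \cdot \frac{1}{94132} = \frac{115198}{440137} + 16 \cdot \frac{1}{669} \left(-1339\right) \frac{1}{94132} = \frac{115198}{440137} - \frac{5356}{15743577} = \frac{7773696178}{29739616953}$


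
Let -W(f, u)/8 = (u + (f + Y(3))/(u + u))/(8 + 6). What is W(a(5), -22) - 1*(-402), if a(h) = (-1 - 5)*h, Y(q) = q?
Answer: 31895/77 ≈ 414.22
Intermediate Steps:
a(h) = -6*h
W(f, u) = -4*u/7 - 2*(3 + f)/(7*u) (W(f, u) = -8*(u + (f + 3)/(u + u))/(8 + 6) = -8*(u + (3 + f)/((2*u)))/14 = -8*(u + (3 + f)*(1/(2*u)))/14 = -8*(u + (3 + f)/(2*u))/14 = -8*(u/14 + (3 + f)/(28*u)) = -4*u/7 - 2*(3 + f)/(7*u))
W(a(5), -22) - 1*(-402) = (2/7)*(-3 - (-6)*5 - 2*(-22)²)/(-22) - 1*(-402) = (2/7)*(-1/22)*(-3 - 1*(-30) - 2*484) + 402 = (2/7)*(-1/22)*(-3 + 30 - 968) + 402 = (2/7)*(-1/22)*(-941) + 402 = 941/77 + 402 = 31895/77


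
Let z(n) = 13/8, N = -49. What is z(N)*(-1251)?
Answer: -16263/8 ≈ -2032.9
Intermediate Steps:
z(n) = 13/8 (z(n) = 13*(⅛) = 13/8)
z(N)*(-1251) = (13/8)*(-1251) = -16263/8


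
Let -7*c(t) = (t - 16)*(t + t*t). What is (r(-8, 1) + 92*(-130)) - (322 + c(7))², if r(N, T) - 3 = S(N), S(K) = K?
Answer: -167201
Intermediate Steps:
c(t) = -(-16 + t)*(t + t²)/7 (c(t) = -(t - 16)*(t + t*t)/7 = -(-16 + t)*(t + t²)/7)
r(N, T) = 3 + N
(r(-8, 1) + 92*(-130)) - (322 + c(7))² = ((3 - 8) + 92*(-130)) - (322 + (⅐)*7*(16 - 1*7² + 15*7))² = (-5 - 11960) - (322 + (⅐)*7*(16 - 1*49 + 105))² = -11965 - (322 + (⅐)*7*(16 - 49 + 105))² = -11965 - (322 + (⅐)*7*72)² = -11965 - (322 + 72)² = -11965 - 1*394² = -11965 - 1*155236 = -11965 - 155236 = -167201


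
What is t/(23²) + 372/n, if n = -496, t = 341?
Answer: -223/2116 ≈ -0.10539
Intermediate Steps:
t/(23²) + 372/n = 341/(23²) + 372/(-496) = 341/529 + 372*(-1/496) = 341*(1/529) - ¾ = 341/529 - ¾ = -223/2116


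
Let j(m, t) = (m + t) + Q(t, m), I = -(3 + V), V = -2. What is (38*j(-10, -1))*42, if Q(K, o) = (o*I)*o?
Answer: -177156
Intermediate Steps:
I = -1 (I = -(3 - 2) = -1*1 = -1)
Q(K, o) = -o² (Q(K, o) = (o*(-1))*o = (-o)*o = -o²)
j(m, t) = m + t - m² (j(m, t) = (m + t) - m² = m + t - m²)
(38*j(-10, -1))*42 = (38*(-10 - 1 - 1*(-10)²))*42 = (38*(-10 - 1 - 1*100))*42 = (38*(-10 - 1 - 100))*42 = (38*(-111))*42 = -4218*42 = -177156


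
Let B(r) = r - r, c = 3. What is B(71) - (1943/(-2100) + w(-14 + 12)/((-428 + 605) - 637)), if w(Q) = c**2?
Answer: 22817/24150 ≈ 0.94480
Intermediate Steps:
w(Q) = 9 (w(Q) = 3**2 = 9)
B(r) = 0
B(71) - (1943/(-2100) + w(-14 + 12)/((-428 + 605) - 637)) = 0 - (1943/(-2100) + 9/((-428 + 605) - 637)) = 0 - (1943*(-1/2100) + 9/(177 - 637)) = 0 - (-1943/2100 + 9/(-460)) = 0 - (-1943/2100 + 9*(-1/460)) = 0 - (-1943/2100 - 9/460) = 0 - 1*(-22817/24150) = 0 + 22817/24150 = 22817/24150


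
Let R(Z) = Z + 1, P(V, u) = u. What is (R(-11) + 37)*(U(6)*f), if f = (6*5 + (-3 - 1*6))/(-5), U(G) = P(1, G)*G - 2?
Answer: -19278/5 ≈ -3855.6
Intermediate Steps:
U(G) = -2 + G² (U(G) = G*G - 2 = G² - 2 = -2 + G²)
R(Z) = 1 + Z
f = -21/5 (f = (30 + (-3 - 6))*(-⅕) = (30 - 9)*(-⅕) = 21*(-⅕) = -21/5 ≈ -4.2000)
(R(-11) + 37)*(U(6)*f) = ((1 - 11) + 37)*((-2 + 6²)*(-21/5)) = (-10 + 37)*((-2 + 36)*(-21/5)) = 27*(34*(-21/5)) = 27*(-714/5) = -19278/5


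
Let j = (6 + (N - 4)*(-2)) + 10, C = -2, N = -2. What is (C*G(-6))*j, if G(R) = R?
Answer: 336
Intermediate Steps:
j = 28 (j = (6 + (-2 - 4)*(-2)) + 10 = (6 - 6*(-2)) + 10 = (6 + 12) + 10 = 18 + 10 = 28)
(C*G(-6))*j = -2*(-6)*28 = 12*28 = 336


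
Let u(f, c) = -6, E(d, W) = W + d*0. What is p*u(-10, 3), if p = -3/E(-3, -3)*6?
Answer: -36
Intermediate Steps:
E(d, W) = W (E(d, W) = W + 0 = W)
p = 6 (p = -3/(-3)*6 = -3*(-⅓)*6 = 1*6 = 6)
p*u(-10, 3) = 6*(-6) = -36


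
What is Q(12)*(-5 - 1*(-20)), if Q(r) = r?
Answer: 180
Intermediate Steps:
Q(12)*(-5 - 1*(-20)) = 12*(-5 - 1*(-20)) = 12*(-5 + 20) = 12*15 = 180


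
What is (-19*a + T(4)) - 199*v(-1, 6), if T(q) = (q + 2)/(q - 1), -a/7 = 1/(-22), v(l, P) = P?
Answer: -26357/22 ≈ -1198.0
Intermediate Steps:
a = 7/22 (a = -7/(-22) = -7*(-1/22) = 7/22 ≈ 0.31818)
T(q) = (2 + q)/(-1 + q)
(-19*a + T(4)) - 199*v(-1, 6) = (-19*7/22 + (2 + 4)/(-1 + 4)) - 199*6 = (-133/22 + 6/3) - 1194 = (-133/22 + (⅓)*6) - 1194 = (-133/22 + 2) - 1194 = -89/22 - 1194 = -26357/22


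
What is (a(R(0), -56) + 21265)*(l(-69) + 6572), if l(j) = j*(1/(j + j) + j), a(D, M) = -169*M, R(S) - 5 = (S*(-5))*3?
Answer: 696534243/2 ≈ 3.4827e+8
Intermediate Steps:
R(S) = 5 - 15*S (R(S) = 5 + (S*(-5))*3 = 5 - 5*S*3 = 5 - 15*S)
l(j) = j*(j + 1/(2*j)) (l(j) = j*(1/(2*j) + j) = j*(j + 1/(2*j)))
(a(R(0), -56) + 21265)*(l(-69) + 6572) = (-169*(-56) + 21265)*((1/2 + (-69)**2) + 6572) = (9464 + 21265)*((1/2 + 4761) + 6572) = 30729*(9523/2 + 6572) = 30729*(22667/2) = 696534243/2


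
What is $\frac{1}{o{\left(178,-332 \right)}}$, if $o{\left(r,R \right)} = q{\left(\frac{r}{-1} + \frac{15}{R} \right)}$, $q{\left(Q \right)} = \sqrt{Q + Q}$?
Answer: $- \frac{i \sqrt{9812426}}{59111} \approx - 0.052993 i$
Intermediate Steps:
$q{\left(Q \right)} = \sqrt{2} \sqrt{Q}$ ($q{\left(Q \right)} = \sqrt{2 Q} = \sqrt{2} \sqrt{Q}$)
$o{\left(r,R \right)} = \sqrt{2} \sqrt{- r + \frac{15}{R}}$ ($o{\left(r,R \right)} = \sqrt{2} \sqrt{\frac{r}{-1} + \frac{15}{R}} = \sqrt{2} \sqrt{r \left(-1\right) + \frac{15}{R}} = \sqrt{2} \sqrt{- r + \frac{15}{R}}$)
$\frac{1}{o{\left(178,-332 \right)}} = \frac{1}{\sqrt{\left(-2\right) 178 + \frac{30}{-332}}} = \frac{1}{\sqrt{-356 + 30 \left(- \frac{1}{332}\right)}} = \frac{1}{\sqrt{-356 - \frac{15}{166}}} = \frac{1}{\sqrt{- \frac{59111}{166}}} = \frac{1}{\frac{1}{166} i \sqrt{9812426}} = - \frac{i \sqrt{9812426}}{59111}$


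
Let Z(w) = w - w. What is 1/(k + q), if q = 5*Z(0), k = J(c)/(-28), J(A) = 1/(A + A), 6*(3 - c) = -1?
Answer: -532/3 ≈ -177.33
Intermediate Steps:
c = 19/6 (c = 3 - 1/6*(-1) = 3 + 1/6 = 19/6 ≈ 3.1667)
Z(w) = 0
J(A) = 1/(2*A)
k = -3/532 (k = (1/(2*(19/6)))/(-28) = ((1/2)*(6/19))*(-1/28) = (3/19)*(-1/28) = -3/532 ≈ -0.0056391)
q = 0 (q = 5*0 = 0)
1/(k + q) = 1/(-3/532 + 0) = 1/(-3/532) = -532/3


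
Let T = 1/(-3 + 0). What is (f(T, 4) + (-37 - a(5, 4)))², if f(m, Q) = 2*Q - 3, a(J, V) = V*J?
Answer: 2704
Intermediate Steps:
a(J, V) = J*V
T = -⅓ (T = 1/(-3) = -⅓ ≈ -0.33333)
f(m, Q) = -3 + 2*Q
(f(T, 4) + (-37 - a(5, 4)))² = ((-3 + 2*4) + (-37 - 5*4))² = ((-3 + 8) + (-37 - 1*20))² = (5 + (-37 - 20))² = (5 - 57)² = (-52)² = 2704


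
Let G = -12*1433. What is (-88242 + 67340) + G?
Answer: -38098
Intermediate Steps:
G = -17196
(-88242 + 67340) + G = (-88242 + 67340) - 17196 = -20902 - 17196 = -38098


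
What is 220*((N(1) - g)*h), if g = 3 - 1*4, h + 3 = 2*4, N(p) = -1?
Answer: 0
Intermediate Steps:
h = 5 (h = -3 + 2*4 = -3 + 8 = 5)
g = -1 (g = 3 - 4 = -1)
220*((N(1) - g)*h) = 220*((-1 - 1*(-1))*5) = 220*((-1 + 1)*5) = 220*(0*5) = 220*0 = 0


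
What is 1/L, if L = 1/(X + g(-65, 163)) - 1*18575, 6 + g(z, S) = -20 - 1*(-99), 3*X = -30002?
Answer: -29783/553219228 ≈ -5.3836e-5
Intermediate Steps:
X = -30002/3 (X = (⅓)*(-30002) = -30002/3 ≈ -10001.)
g(z, S) = 73 (g(z, S) = -6 + (-20 - 1*(-99)) = -6 + (-20 + 99) = -6 + 79 = 73)
L = -553219228/29783 (L = 1/(-30002/3 + 73) - 1*18575 = 1/(-29783/3) - 18575 = -3/29783 - 18575 = -553219228/29783 ≈ -18575.)
1/L = 1/(-553219228/29783) = -29783/553219228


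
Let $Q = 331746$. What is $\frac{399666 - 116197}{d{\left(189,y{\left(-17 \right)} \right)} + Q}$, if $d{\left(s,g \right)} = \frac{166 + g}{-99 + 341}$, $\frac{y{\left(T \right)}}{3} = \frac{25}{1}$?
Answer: $\frac{68599498}{80282773} \approx 0.85447$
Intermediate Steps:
$y{\left(T \right)} = 75$ ($y{\left(T \right)} = 3 \cdot \frac{25}{1} = 3 \cdot 25 \cdot 1 = 3 \cdot 25 = 75$)
$d{\left(s,g \right)} = \frac{83}{121} + \frac{g}{242}$ ($d{\left(s,g \right)} = \frac{166 + g}{242} = \left(166 + g\right) \frac{1}{242} = \frac{83}{121} + \frac{g}{242}$)
$\frac{399666 - 116197}{d{\left(189,y{\left(-17 \right)} \right)} + Q} = \frac{399666 - 116197}{\left(\frac{83}{121} + \frac{1}{242} \cdot 75\right) + 331746} = \frac{283469}{\left(\frac{83}{121} + \frac{75}{242}\right) + 331746} = \frac{283469}{\frac{241}{242} + 331746} = \frac{283469}{\frac{80282773}{242}} = 283469 \cdot \frac{242}{80282773} = \frac{68599498}{80282773}$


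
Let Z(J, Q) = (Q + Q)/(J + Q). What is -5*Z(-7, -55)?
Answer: -275/31 ≈ -8.8710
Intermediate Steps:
Z(J, Q) = 2*Q/(J + Q) (Z(J, Q) = (2*Q)/(J + Q) = 2*Q/(J + Q))
-5*Z(-7, -55) = -10*(-55)/(-7 - 55) = -10*(-55)/(-62) = -10*(-55)*(-1)/62 = -5*55/31 = -275/31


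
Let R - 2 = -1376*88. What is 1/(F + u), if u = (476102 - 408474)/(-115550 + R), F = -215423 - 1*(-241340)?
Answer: 59159/1533206896 ≈ 3.8585e-5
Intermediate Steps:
F = 25917 (F = -215423 + 241340 = 25917)
R = -121086 (R = 2 - 1376*88 = 2 - 121088 = -121086)
u = -16907/59159 (u = (476102 - 408474)/(-115550 - 121086) = 67628/(-236636) = 67628*(-1/236636) = -16907/59159 ≈ -0.28579)
1/(F + u) = 1/(25917 - 16907/59159) = 1/(1533206896/59159) = 59159/1533206896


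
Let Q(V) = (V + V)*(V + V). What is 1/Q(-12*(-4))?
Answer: 1/9216 ≈ 0.00010851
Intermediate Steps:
Q(V) = 4*V² (Q(V) = (2*V)*(2*V) = 4*V²)
1/Q(-12*(-4)) = 1/(4*(-12*(-4))²) = 1/(4*48²) = 1/(4*2304) = 1/9216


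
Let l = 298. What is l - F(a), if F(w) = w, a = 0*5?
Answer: 298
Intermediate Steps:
a = 0
l - F(a) = 298 - 1*0 = 298 + 0 = 298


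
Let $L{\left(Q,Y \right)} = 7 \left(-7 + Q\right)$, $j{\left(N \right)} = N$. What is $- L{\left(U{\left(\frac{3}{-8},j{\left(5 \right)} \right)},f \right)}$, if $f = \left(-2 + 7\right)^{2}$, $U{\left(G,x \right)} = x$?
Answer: $14$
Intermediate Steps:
$f = 25$ ($f = 5^{2} = 25$)
$L{\left(Q,Y \right)} = -49 + 7 Q$
$- L{\left(U{\left(\frac{3}{-8},j{\left(5 \right)} \right)},f \right)} = - (-49 + 7 \cdot 5) = - (-49 + 35) = \left(-1\right) \left(-14\right) = 14$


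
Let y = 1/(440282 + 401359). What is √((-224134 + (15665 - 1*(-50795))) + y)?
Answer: I*√111689887293597153/841641 ≈ 397.08*I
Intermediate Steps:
y = 1/841641 ≈ 1.1882e-6
√((-224134 + (15665 - 1*(-50795))) + y) = √((-224134 + (15665 - 1*(-50795))) + 1/841641) = √((-224134 + (15665 + 50795)) + 1/841641) = √((-224134 + 66460) + 1/841641) = √(-157674 + 1/841641) = √(-132704903033/841641) = I*√111689887293597153/841641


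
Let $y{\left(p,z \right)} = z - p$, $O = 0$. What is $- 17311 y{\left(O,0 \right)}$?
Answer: $0$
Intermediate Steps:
$- 17311 y{\left(O,0 \right)} = - 17311 \left(0 - 0\right) = - 17311 \left(0 + 0\right) = \left(-17311\right) 0 = 0$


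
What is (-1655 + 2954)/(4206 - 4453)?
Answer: -1299/247 ≈ -5.2591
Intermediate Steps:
(-1655 + 2954)/(4206 - 4453) = 1299/(-247) = 1299*(-1/247) = -1299/247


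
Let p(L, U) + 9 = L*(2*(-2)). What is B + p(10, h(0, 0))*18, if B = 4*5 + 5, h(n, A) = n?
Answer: -857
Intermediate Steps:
p(L, U) = -9 - 4*L (p(L, U) = -9 + L*(2*(-2)) = -9 + L*(-4) = -9 - 4*L)
B = 25 (B = 20 + 5 = 25)
B + p(10, h(0, 0))*18 = 25 + (-9 - 4*10)*18 = 25 + (-9 - 40)*18 = 25 - 49*18 = 25 - 882 = -857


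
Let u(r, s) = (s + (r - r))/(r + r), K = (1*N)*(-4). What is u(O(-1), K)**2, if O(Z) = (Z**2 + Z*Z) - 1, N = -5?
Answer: 100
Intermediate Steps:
O(Z) = -1 + 2*Z**2 (O(Z) = (Z**2 + Z**2) - 1 = 2*Z**2 - 1 = -1 + 2*Z**2)
K = 20 (K = (1*(-5))*(-4) = -5*(-4) = 20)
u(r, s) = s/(2*r) (u(r, s) = (s + 0)/((2*r)) = s*(1/(2*r)) = s/(2*r))
u(O(-1), K)**2 = ((1/2)*20/(-1 + 2*(-1)**2))**2 = ((1/2)*20/(-1 + 2*1))**2 = ((1/2)*20/(-1 + 2))**2 = ((1/2)*20/1)**2 = ((1/2)*20*1)**2 = 10**2 = 100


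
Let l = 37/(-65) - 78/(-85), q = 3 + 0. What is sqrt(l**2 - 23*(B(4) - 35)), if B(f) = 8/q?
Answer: sqrt(326946174)/663 ≈ 27.272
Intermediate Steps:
q = 3
B(f) = 8/3
l = 77/221 (l = 37*(-1/65) - 78*(-1/85) = -37/65 + 78/85 = 77/221 ≈ 0.34842)
sqrt(l**2 - 23*(B(4) - 35)) = sqrt((77/221)**2 - 23*(8/3 - 35)) = sqrt(5929/48841 - 23*(-97/3)) = sqrt(5929/48841 + 2231/3) = sqrt(108982058/146523) = sqrt(326946174)/663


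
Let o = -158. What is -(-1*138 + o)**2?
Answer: -87616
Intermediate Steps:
-(-1*138 + o)**2 = -(-1*138 - 158)**2 = -(-138 - 158)**2 = -1*(-296)**2 = -1*87616 = -87616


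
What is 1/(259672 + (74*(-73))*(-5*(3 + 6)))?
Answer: 1/502762 ≈ 1.9890e-6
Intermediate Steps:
1/(259672 + (74*(-73))*(-5*(3 + 6))) = 1/(259672 - (-27010)*9) = 1/(259672 - 5402*(-45)) = 1/(259672 + 243090) = 1/502762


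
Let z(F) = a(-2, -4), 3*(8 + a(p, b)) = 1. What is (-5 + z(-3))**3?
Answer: -54872/27 ≈ -2032.3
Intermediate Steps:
a(p, b) = -23/3 (a(p, b) = -8 + (1/3)*1 = -8 + 1/3 = -23/3)
z(F) = -23/3
(-5 + z(-3))**3 = (-5 - 23/3)**3 = (-38/3)**3 = -54872/27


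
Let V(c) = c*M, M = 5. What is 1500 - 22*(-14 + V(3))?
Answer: 1478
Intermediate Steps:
V(c) = 5*c (V(c) = c*5 = 5*c)
1500 - 22*(-14 + V(3)) = 1500 - 22*(-14 + 5*3) = 1500 - 22*(-14 + 15) = 1500 - 22 = 1478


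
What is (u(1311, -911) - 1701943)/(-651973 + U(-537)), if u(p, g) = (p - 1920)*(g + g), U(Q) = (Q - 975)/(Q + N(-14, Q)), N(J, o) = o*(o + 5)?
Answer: 6255755545/6885486909 ≈ 0.90854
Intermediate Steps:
N(J, o) = o*(5 + o)
U(Q) = (-975 + Q)/(Q + Q*(5 + Q)) (U(Q) = (Q - 975)/(Q + Q*(5 + Q)) = (-975 + Q)/(Q + Q*(5 + Q)))
u(p, g) = 2*g*(-1920 + p) (u(p, g) = (-1920 + p)*(2*g) = 2*g*(-1920 + p))
(u(1311, -911) - 1701943)/(-651973 + U(-537)) = (2*(-911)*(-1920 + 1311) - 1701943)/(-651973 + (-975 - 537)/((-537)*(6 - 537))) = (2*(-911)*(-609) - 1701943)/(-651973 - 1/537*(-1512)/(-531)) = (1109598 - 1701943)/(-651973 - 1/537*(-1/531)*(-1512)) = -592345/(-651973 - 56/10561) = -592345/(-6885486909/10561) = -592345*(-10561/6885486909) = 6255755545/6885486909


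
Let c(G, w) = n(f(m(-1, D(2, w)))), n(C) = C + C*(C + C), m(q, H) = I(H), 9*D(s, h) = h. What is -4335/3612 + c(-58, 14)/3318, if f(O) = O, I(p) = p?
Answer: -27695117/23113188 ≈ -1.1982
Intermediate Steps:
D(s, h) = h/9
m(q, H) = H
n(C) = C + 2*C² (n(C) = C + C*(2*C) = C + 2*C²)
c(G, w) = w*(1 + 2*w/9)/9 (c(G, w) = (w/9)*(1 + 2*(w/9)) = (w/9)*(1 + 2*w/9) = w*(1 + 2*w/9)/9)
-4335/3612 + c(-58, 14)/3318 = -4335/3612 + ((1/81)*14*(9 + 2*14))/3318 = -4335*1/3612 + ((1/81)*14*(9 + 28))*(1/3318) = -1445/1204 + ((1/81)*14*37)*(1/3318) = -1445/1204 + (518/81)*(1/3318) = -1445/1204 + 37/19197 = -27695117/23113188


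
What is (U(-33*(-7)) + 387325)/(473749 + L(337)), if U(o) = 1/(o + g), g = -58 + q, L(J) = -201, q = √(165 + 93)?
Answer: 2873080062/3512660677 - √258/14050642708 ≈ 0.81792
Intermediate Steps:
q = √258 ≈ 16.062
g = -58 + √258 ≈ -41.938
U(o) = 1/(-58 + o + √258) (U(o) = 1/(o + (-58 + √258)) = 1/(-58 + o + √258))
(U(-33*(-7)) + 387325)/(473749 + L(337)) = (1/(-58 - 33*(-7) + √258) + 387325)/(473749 - 201) = (1/(-58 + 231 + √258) + 387325)/473548 = (1/(173 + √258) + 387325)*(1/473548) = (387325 + 1/(173 + √258))*(1/473548) = 387325/473548 + 1/(473548*(173 + √258))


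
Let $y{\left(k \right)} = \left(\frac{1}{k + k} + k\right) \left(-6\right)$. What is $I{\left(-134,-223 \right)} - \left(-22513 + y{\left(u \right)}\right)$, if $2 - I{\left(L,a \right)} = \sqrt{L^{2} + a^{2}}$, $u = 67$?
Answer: $\frac{1535442}{67} - \sqrt{67685} \approx 22657.0$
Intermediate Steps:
$I{\left(L,a \right)} = 2 - \sqrt{L^{2} + a^{2}}$
$y{\left(k \right)} = - 6 k - \frac{3}{k}$ ($y{\left(k \right)} = \left(\frac{1}{2 k} + k\right) \left(-6\right) = \left(k + \frac{1}{2 k}\right) \left(-6\right) = - 6 k - \frac{3}{k}$)
$I{\left(-134,-223 \right)} - \left(-22513 + y{\left(u \right)}\right) = \left(2 - \sqrt{\left(-134\right)^{2} + \left(-223\right)^{2}}\right) - \left(-22513 - 402 - \frac{3}{67}\right) = \left(2 - \sqrt{17956 + 49729}\right) + \left(22513 - \left(-402 - \frac{3}{67}\right)\right) = \left(2 - \sqrt{67685}\right) + \left(22513 - \left(-402 - \frac{3}{67}\right)\right) = \left(2 - \sqrt{67685}\right) + \left(22513 - - \frac{26937}{67}\right) = \left(2 - \sqrt{67685}\right) + \left(22513 + \frac{26937}{67}\right) = \left(2 - \sqrt{67685}\right) + \frac{1535308}{67} = \frac{1535442}{67} - \sqrt{67685}$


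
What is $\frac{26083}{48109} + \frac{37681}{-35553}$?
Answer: $- \frac{126495190}{244345611} \approx -0.51769$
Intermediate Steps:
$\frac{26083}{48109} + \frac{37681}{-35553} = 26083 \cdot \frac{1}{48109} + 37681 \left(- \frac{1}{35553}\right) = \frac{26083}{48109} - \frac{5383}{5079} = - \frac{126495190}{244345611}$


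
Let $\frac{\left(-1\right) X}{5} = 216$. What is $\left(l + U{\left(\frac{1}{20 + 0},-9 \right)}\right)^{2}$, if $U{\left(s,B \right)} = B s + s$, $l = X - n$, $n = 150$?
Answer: $\frac{37847104}{25} \approx 1.5139 \cdot 10^{6}$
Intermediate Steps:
$X = -1080$ ($X = \left(-5\right) 216 = -1080$)
$l = -1230$ ($l = -1080 - 150 = -1230$)
$U{\left(s,B \right)} = s + B s$
$\left(l + U{\left(\frac{1}{20 + 0},-9 \right)}\right)^{2} = \left(-1230 + \frac{1 - 9}{20 + 0}\right)^{2} = \left(-1230 + \frac{1}{20} \left(-8\right)\right)^{2} = \left(-1230 - \frac{2}{5}\right)^{2} = \left(- \frac{6152}{5}\right)^{2} = \frac{37847104}{25}$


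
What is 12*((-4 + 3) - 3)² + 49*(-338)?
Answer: -16370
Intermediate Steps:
12*((-4 + 3) - 3)² + 49*(-338) = 12*(-1 - 3)² - 16562 = 12*(-4)² - 16562 = 12*16 - 16562 = 192 - 16562 = -16370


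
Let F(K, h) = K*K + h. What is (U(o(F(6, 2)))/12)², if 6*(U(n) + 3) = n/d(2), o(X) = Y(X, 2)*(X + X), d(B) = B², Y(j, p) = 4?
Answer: 841/1296 ≈ 0.64892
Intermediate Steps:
F(K, h) = h + K² (F(K, h) = K² + h = h + K²)
o(X) = 8*X (o(X) = 4*(X + X) = 4*(2*X) = 8*X)
U(n) = -3 + n/24 (U(n) = -3 + (n/(2²))/6 = -3 + (n/4)/6 = -3 + n/24)
(U(o(F(6, 2)))/12)² = ((-3 + (8*(2 + 6²))/24)/12)² = ((-3 + (8*(2 + 36))/24)*(1/12))² = ((-3 + (8*38)/24)*(1/12))² = ((-3 + (1/24)*304)*(1/12))² = ((-3 + 38/3)*(1/12))² = ((29/3)*(1/12))² = (29/36)² = 841/1296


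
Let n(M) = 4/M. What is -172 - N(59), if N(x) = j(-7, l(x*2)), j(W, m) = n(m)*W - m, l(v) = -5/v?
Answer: -491377/590 ≈ -832.84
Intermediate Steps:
j(W, m) = -m + 4*W/m (j(W, m) = (4/m)*W - m = 4*W/m - m = -m + 4*W/m)
N(x) = 5/(2*x) + 56*x/5 (N(x) = -(-5)/(x*2) + 4*(-7)/(-5*1/(2*x)) = -(-5)/(2*x) + 4*(-7)/(-5*1/(2*x)) = -(-5)*1/(2*x) + 4*(-7)/(-5/(2*x)) = -(-5)/(2*x) + 4*(-7)/(-5/(2*x)) = 5/(2*x) + 4*(-7)*(-2*x/5) = 5/(2*x) + 56*x/5)
-172 - N(59) = -172 - (25 + 112*59**2)/(10*59) = -172 - (25 + 112*3481)/(10*59) = -172 - (25 + 389872)/(10*59) = -172 - 389897/(10*59) = -172 - 1*389897/590 = -172 - 389897/590 = -491377/590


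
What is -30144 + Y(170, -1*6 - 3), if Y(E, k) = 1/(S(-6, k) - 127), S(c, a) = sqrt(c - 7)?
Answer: -486584575/16142 - I*sqrt(13)/16142 ≈ -30144.0 - 0.00022336*I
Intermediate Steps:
S(c, a) = sqrt(-7 + c)
Y(E, k) = 1/(-127 + I*sqrt(13)) (Y(E, k) = 1/(sqrt(-7 - 6) - 127) = 1/(sqrt(-13) - 127) = 1/(I*sqrt(13) - 127) = 1/(-127 + I*sqrt(13)))
-30144 + Y(170, -1*6 - 3) = -30144 + (-127/16142 - I*sqrt(13)/16142) = -486584575/16142 - I*sqrt(13)/16142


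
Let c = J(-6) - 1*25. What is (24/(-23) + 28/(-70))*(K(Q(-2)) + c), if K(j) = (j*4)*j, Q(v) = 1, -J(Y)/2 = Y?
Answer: 1494/115 ≈ 12.991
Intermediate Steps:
J(Y) = -2*Y
K(j) = 4*j² (K(j) = (4*j)*j = 4*j²)
c = -13 (c = -2*(-6) - 1*25 = 12 - 25 = -13)
(24/(-23) + 28/(-70))*(K(Q(-2)) + c) = (24/(-23) + 28/(-70))*(4*1² - 13) = (24*(-1/23) + 28*(-1/70))*(4*1 - 13) = (-24/23 - ⅖)*(4 - 13) = -166/115*(-9) = 1494/115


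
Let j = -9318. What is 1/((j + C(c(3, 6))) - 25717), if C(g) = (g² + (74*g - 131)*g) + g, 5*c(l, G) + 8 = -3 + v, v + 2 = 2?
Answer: -1/34386 ≈ -2.9082e-5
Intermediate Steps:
v = 0 (v = -2 + 2 = 0)
c(l, G) = -11/5 (c(l, G) = -8/5 + (-3 + 0)/5 = -8/5 + (⅕)*(-3) = -8/5 - ⅗ = -11/5)
C(g) = g + g² + g*(-131 + 74*g) (C(g) = (g² + (-131 + 74*g)*g) + g = (g² + g*(-131 + 74*g)) + g = g + g² + g*(-131 + 74*g))
1/((j + C(c(3, 6))) - 25717) = 1/((-9318 + 5*(-11/5)*(-26 + 15*(-11/5))) - 25717) = 1/((-9318 + 5*(-11/5)*(-26 - 33)) - 25717) = 1/((-9318 + 5*(-11/5)*(-59)) - 25717) = 1/((-9318 + 649) - 25717) = 1/(-8669 - 25717) = 1/(-34386) = -1/34386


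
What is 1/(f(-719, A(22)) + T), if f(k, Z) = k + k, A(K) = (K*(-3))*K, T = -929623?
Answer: -1/931061 ≈ -1.0740e-6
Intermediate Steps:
A(K) = -3*K² (A(K) = (-3*K)*K = -3*K²)
f(k, Z) = 2*k
1/(f(-719, A(22)) + T) = 1/(2*(-719) - 929623) = 1/(-1438 - 929623) = 1/(-931061) = -1/931061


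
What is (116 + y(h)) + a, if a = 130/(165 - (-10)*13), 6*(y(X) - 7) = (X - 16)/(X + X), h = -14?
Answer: 204219/1652 ≈ 123.62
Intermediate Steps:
y(X) = 7 + (-16 + X)/(12*X) (y(X) = 7 + ((X - 16)/(X + X))/6 = 7 + ((-16 + X)/((2*X)))/6 = 7 + ((-16 + X)*(1/(2*X)))/6 = 7 + ((-16 + X)/(2*X))/6 = 7 + (-16 + X)/(12*X))
a = 26/59 (a = 130/(165 - 1*(-130)) = 130/(165 + 130) = 130/295 = 130*(1/295) = 26/59 ≈ 0.44068)
(116 + y(h)) + a = (116 + (1/12)*(-16 + 85*(-14))/(-14)) + 26/59 = (116 + (1/12)*(-1/14)*(-16 - 1190)) + 26/59 = (116 + (1/12)*(-1/14)*(-1206)) + 26/59 = (116 + 201/28) + 26/59 = 3449/28 + 26/59 = 204219/1652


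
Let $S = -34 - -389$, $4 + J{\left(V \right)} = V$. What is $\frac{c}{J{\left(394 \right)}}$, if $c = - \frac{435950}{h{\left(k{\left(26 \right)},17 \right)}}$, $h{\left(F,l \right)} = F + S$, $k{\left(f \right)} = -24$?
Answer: $- \frac{43595}{12909} \approx -3.3771$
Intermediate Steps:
$J{\left(V \right)} = -4 + V$
$S = 355$ ($S = -34 + 389 = 355$)
$h{\left(F,l \right)} = 355 + F$ ($h{\left(F,l \right)} = F + 355 = 355 + F$)
$c = - \frac{435950}{331}$ ($c = - \frac{435950}{355 - 24} = - \frac{435950}{331} \approx -1317.1$)
$\frac{c}{J{\left(394 \right)}} = - \frac{435950}{331 \left(-4 + 394\right)} = - \frac{435950}{331 \cdot 390} = \left(- \frac{435950}{331}\right) \frac{1}{390} = - \frac{43595}{12909}$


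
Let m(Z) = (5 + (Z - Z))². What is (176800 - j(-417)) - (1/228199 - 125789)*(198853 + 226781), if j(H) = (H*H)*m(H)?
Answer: 12216839939257765/228199 ≈ 5.3536e+10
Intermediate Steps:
m(Z) = 25 (m(Z) = (5 + 0)² = 5² = 25)
j(H) = 25*H² (j(H) = (H*H)*25 = H²*25 = 25*H²)
(176800 - j(-417)) - (1/228199 - 125789)*(198853 + 226781) = (176800 - 25*(-417)²) - (1/228199 - 125789)*(198853 + 226781) = (176800 - 25*173889) - (1/228199 - 125789)*425634 = (176800 - 1*4347225) - (-28704924010)*425634/228199 = (176800 - 4347225) - 1*(-12217791626072340/228199) = -4170425 + 12217791626072340/228199 = 12216839939257765/228199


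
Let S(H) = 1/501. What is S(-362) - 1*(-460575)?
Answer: 230748076/501 ≈ 4.6058e+5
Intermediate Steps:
S(H) = 1/501
S(-362) - 1*(-460575) = 1/501 - 1*(-460575) = 1/501 + 460575 = 230748076/501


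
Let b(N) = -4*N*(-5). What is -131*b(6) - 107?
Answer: -15827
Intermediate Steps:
b(N) = 20*N
-131*b(6) - 107 = -2620*6 - 107 = -131*120 - 107 = -15720 - 107 = -15827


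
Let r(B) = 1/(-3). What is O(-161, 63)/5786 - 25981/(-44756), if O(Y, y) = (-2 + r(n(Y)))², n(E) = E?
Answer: 677563819/1165311972 ≈ 0.58144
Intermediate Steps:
r(B) = -⅓ (r(B) = 1*(-⅓) = -⅓)
O(Y, y) = 49/9 (O(Y, y) = (-2 - ⅓)² = (-7/3)² = 49/9)
O(-161, 63)/5786 - 25981/(-44756) = (49/9)/5786 - 25981/(-44756) = (49/9)*(1/5786) - 25981*(-1/44756) = 49/52074 + 25981/44756 = 677563819/1165311972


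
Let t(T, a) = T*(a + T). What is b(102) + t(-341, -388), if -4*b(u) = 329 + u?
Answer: 993925/4 ≈ 2.4848e+5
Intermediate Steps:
b(u) = -329/4 - u/4 (b(u) = -(329 + u)/4 = -329/4 - u/4)
t(T, a) = T*(T + a)
b(102) + t(-341, -388) = (-329/4 - ¼*102) - 341*(-341 - 388) = (-329/4 - 51/2) - 341*(-729) = -431/4 + 248589 = 993925/4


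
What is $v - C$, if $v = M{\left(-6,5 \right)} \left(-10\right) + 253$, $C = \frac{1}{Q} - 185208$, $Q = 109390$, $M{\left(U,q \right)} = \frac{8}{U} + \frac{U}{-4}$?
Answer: $\frac{60862189417}{328170} \approx 1.8546 \cdot 10^{5}$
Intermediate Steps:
$M{\left(U,q \right)} = \frac{8}{U} - \frac{U}{4}$ ($M{\left(U,q \right)} = \frac{8}{U} + U \left(- \frac{1}{4}\right) = \frac{8}{U} - \frac{U}{4}$)
$C = - \frac{20259903119}{109390}$ ($C = \frac{1}{109390} - 185208 = - \frac{20259903119}{109390} \approx -1.8521 \cdot 10^{5}$)
$v = \frac{754}{3}$ ($v = \left(\frac{8}{-6} - - \frac{3}{2}\right) \left(-10\right) + 253 = \left(8 \left(- \frac{1}{6}\right) + \frac{3}{2}\right) \left(-10\right) + 253 = \left(- \frac{4}{3} + \frac{3}{2}\right) \left(-10\right) + 253 = \frac{1}{6} \left(-10\right) + 253 = - \frac{5}{3} + 253 = \frac{754}{3} \approx 251.33$)
$v - C = \frac{754}{3} - - \frac{20259903119}{109390} = \frac{754}{3} + \frac{20259903119}{109390} = \frac{60862189417}{328170}$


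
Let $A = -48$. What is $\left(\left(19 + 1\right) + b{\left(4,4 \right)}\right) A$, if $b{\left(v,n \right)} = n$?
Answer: $-1152$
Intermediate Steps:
$\left(\left(19 + 1\right) + b{\left(4,4 \right)}\right) A = \left(\left(19 + 1\right) + 4\right) \left(-48\right) = \left(20 + 4\right) \left(-48\right) = 24 \left(-48\right) = -1152$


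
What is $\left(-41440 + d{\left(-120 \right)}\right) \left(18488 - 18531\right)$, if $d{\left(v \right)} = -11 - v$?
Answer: $1777233$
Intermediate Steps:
$\left(-41440 + d{\left(-120 \right)}\right) \left(18488 - 18531\right) = \left(-41440 - -109\right) \left(18488 - 18531\right) = \left(-41440 + \left(-11 + 120\right)\right) \left(-43\right) = \left(-41440 + 109\right) \left(-43\right) = \left(-41331\right) \left(-43\right) = 1777233$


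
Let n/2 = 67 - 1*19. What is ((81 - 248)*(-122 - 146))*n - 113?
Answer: 4296463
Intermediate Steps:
n = 96 (n = 2*(67 - 1*19) = 2*(67 - 19) = 2*48 = 96)
((81 - 248)*(-122 - 146))*n - 113 = ((81 - 248)*(-122 - 146))*96 - 113 = -167*(-268)*96 - 113 = 44756*96 - 113 = 4296576 - 113 = 4296463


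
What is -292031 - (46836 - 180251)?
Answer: -158616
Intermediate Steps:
-292031 - (46836 - 180251) = -292031 - 1*(-133415) = -292031 + 133415 = -158616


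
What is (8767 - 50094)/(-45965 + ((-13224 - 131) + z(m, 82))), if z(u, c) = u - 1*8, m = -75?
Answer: 41327/59403 ≈ 0.69571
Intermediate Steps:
z(u, c) = -8 + u (z(u, c) = u - 8 = -8 + u)
(8767 - 50094)/(-45965 + ((-13224 - 131) + z(m, 82))) = (8767 - 50094)/(-45965 + ((-13224 - 131) + (-8 - 75))) = -41327/(-45965 + (-13355 - 83)) = -41327/(-45965 - 13438) = -41327/(-59403) = -41327*(-1/59403) = 41327/59403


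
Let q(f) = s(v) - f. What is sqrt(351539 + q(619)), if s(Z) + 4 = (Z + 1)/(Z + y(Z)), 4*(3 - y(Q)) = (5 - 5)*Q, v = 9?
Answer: sqrt(12633006)/6 ≈ 592.38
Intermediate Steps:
y(Q) = 3 (y(Q) = 3 - (5 - 5)*Q/4 = 3 - 0*Q = 3 - 1/4*0 = 3 + 0 = 3)
s(Z) = -4 + (1 + Z)/(3 + Z) (s(Z) = -4 + (Z + 1)/(Z + 3) = -4 + (1 + Z)/(3 + Z))
q(f) = -19/6 - f (q(f) = (-11 - 3*9)/(3 + 9) - f = (-11 - 27)/12 - f = (1/12)*(-38) - f = -19/6 - f)
sqrt(351539 + q(619)) = sqrt(351539 + (-19/6 - 1*619)) = sqrt(351539 + (-19/6 - 619)) = sqrt(351539 - 3733/6) = sqrt(2105501/6) = sqrt(12633006)/6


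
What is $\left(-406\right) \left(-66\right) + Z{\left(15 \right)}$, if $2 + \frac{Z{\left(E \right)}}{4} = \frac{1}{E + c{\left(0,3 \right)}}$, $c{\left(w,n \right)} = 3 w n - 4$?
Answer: $\frac{294672}{11} \approx 26788.0$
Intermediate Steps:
$c{\left(w,n \right)} = -4 + 3 n w$ ($c{\left(w,n \right)} = 3 n w - 4 = -4 + 3 n w$)
$Z{\left(E \right)} = -8 + \frac{4}{-4 + E}$ ($Z{\left(E \right)} = -8 + \frac{4}{E - \left(4 - 0\right)} = -8 + \frac{4}{E + \left(-4 + 0\right)} = -8 + \frac{4}{E - 4} = -8 + \frac{4}{-4 + E}$)
$\left(-406\right) \left(-66\right) + Z{\left(15 \right)} = \left(-406\right) \left(-66\right) + \frac{4 \left(9 - 30\right)}{-4 + 15} = 26796 + \frac{4 \left(9 - 30\right)}{11} = 26796 + 4 \cdot \frac{1}{11} \left(-21\right) = 26796 - \frac{84}{11} = \frac{294672}{11}$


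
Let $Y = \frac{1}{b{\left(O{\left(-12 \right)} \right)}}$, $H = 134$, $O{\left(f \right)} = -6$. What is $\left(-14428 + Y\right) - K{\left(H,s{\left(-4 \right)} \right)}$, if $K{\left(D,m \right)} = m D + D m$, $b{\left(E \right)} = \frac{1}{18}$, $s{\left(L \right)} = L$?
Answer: $-13338$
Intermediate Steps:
$b{\left(E \right)} = \frac{1}{18}$
$Y = 18$ ($Y = \frac{1}{\frac{1}{18}} = 18$)
$K{\left(D,m \right)} = 2 D m$ ($K{\left(D,m \right)} = D m + D m = 2 D m$)
$\left(-14428 + Y\right) - K{\left(H,s{\left(-4 \right)} \right)} = \left(-14428 + 18\right) - 2 \cdot 134 \left(-4\right) = -14410 - -1072 = -14410 + 1072 = -13338$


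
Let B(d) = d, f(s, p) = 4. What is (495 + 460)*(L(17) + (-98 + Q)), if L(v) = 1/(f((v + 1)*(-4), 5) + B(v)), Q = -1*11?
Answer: -2185040/21 ≈ -1.0405e+5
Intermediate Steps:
Q = -11
L(v) = 1/(4 + v)
(495 + 460)*(L(17) + (-98 + Q)) = (495 + 460)*(1/(4 + 17) + (-98 - 11)) = 955*(1/21 - 109) = 955*(-2288/21) = -2185040/21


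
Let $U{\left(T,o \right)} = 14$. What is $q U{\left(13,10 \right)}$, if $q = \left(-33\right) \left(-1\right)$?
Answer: $462$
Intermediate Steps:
$q = 33$
$q U{\left(13,10 \right)} = 33 \cdot 14 = 462$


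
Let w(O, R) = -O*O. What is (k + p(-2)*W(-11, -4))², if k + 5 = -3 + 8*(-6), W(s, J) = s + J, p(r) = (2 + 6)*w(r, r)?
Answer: 179776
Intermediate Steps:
w(O, R) = -O²
p(r) = -8*r² (p(r) = (2 + 6)*(-r²) = 8*(-r²) = -8*r²)
W(s, J) = J + s
k = -56 (k = -5 + (-3 + 8*(-6)) = -5 + (-3 - 48) = -5 - 51 = -56)
(k + p(-2)*W(-11, -4))² = (-56 + (-8*(-2)²)*(-4 - 11))² = (-56 - 8*4*(-15))² = (-56 - 32*(-15))² = (-56 + 480)² = 424² = 179776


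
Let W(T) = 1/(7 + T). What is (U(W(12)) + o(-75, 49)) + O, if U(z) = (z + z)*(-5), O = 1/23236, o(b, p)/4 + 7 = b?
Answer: -145039093/441484 ≈ -328.53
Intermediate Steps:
o(b, p) = -28 + 4*b
O = 1/23236 ≈ 4.3037e-5
U(z) = -10*z (U(z) = (2*z)*(-5) = -10*z)
(U(W(12)) + o(-75, 49)) + O = (-10/(7 + 12) + (-28 + 4*(-75))) + 1/23236 = (-10/19 + (-28 - 300)) + 1/23236 = (-10*1/19 - 328) + 1/23236 = (-10/19 - 328) + 1/23236 = -6242/19 + 1/23236 = -145039093/441484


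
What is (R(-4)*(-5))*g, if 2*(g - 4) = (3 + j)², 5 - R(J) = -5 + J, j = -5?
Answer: -420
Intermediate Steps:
R(J) = 10 - J (R(J) = 5 - (-5 + J) = 5 + (5 - J) = 10 - J)
g = 6 (g = 4 + (3 - 5)²/2 = 4 + (½)*(-2)² = 4 + (½)*4 = 4 + 2 = 6)
(R(-4)*(-5))*g = ((10 - 1*(-4))*(-5))*6 = ((10 + 4)*(-5))*6 = (14*(-5))*6 = -70*6 = -420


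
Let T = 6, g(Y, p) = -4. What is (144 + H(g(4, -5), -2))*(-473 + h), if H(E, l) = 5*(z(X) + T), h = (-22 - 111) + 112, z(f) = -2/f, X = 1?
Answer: -81016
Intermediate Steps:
h = -21 (h = -133 + 112 = -21)
H(E, l) = 20 (H(E, l) = 5*(-2/1 + 6) = 5*(-2*1 + 6) = 5*(-2 + 6) = 5*4 = 20)
(144 + H(g(4, -5), -2))*(-473 + h) = (144 + 20)*(-473 - 21) = 164*(-494) = -81016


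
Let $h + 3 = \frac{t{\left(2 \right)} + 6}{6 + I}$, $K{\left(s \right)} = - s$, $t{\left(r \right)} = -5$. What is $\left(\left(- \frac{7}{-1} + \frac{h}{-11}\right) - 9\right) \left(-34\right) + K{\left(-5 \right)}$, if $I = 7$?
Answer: $\frac{9147}{143} \approx 63.965$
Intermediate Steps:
$h = - \frac{38}{13}$ ($h = -3 + \frac{-5 + 6}{6 + 7} = -3 + 1 \cdot \frac{1}{13} = -3 + \frac{1}{13} = - \frac{38}{13} \approx -2.9231$)
$\left(\left(- \frac{7}{-1} + \frac{h}{-11}\right) - 9\right) \left(-34\right) + K{\left(-5 \right)} = \left(\left(- \frac{7}{-1} - \frac{38}{13 \left(-11\right)}\right) - 9\right) \left(-34\right) - -5 = \left(\left(\left(-7\right) \left(-1\right) - - \frac{38}{143}\right) - 9\right) \left(-34\right) + 5 = \left(\left(7 + \frac{38}{143}\right) - 9\right) \left(-34\right) + 5 = \left(\frac{1039}{143} - 9\right) \left(-34\right) + 5 = \left(- \frac{248}{143}\right) \left(-34\right) + 5 = \frac{8432}{143} + 5 = \frac{9147}{143}$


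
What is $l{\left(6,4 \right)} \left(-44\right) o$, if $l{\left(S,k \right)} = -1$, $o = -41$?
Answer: $-1804$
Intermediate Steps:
$l{\left(6,4 \right)} \left(-44\right) o = \left(-1\right) \left(-44\right) \left(-41\right) = 44 \left(-41\right) = -1804$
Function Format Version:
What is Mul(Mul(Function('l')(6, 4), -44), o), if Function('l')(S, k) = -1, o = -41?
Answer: -1804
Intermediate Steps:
Mul(Mul(Function('l')(6, 4), -44), o) = Mul(Mul(-1, -44), -41) = Mul(44, -41) = -1804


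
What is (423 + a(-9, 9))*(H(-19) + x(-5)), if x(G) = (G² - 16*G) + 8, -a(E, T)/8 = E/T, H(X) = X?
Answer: 40514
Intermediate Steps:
a(E, T) = -8*E/T
x(G) = 8 + G² - 16*G
(423 + a(-9, 9))*(H(-19) + x(-5)) = (423 - 8*(-9)/9)*(-19 + (8 + (-5)² - 16*(-5))) = (423 - 8*(-9)*⅑)*(-19 + (8 + 25 + 80)) = (423 + 8)*(-19 + 113) = 431*94 = 40514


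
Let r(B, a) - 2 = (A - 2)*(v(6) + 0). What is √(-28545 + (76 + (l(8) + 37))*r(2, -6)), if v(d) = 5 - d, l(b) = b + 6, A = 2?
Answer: I*√28291 ≈ 168.2*I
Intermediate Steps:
l(b) = 6 + b
r(B, a) = 2 (r(B, a) = 2 + (2 - 2)*((5 - 1*6) + 0) = 2 + 0*((5 - 6) + 0) = 2 + 0*(-1 + 0) = 2 + 0*(-1) = 2 + 0 = 2)
√(-28545 + (76 + (l(8) + 37))*r(2, -6)) = √(-28545 + (76 + ((6 + 8) + 37))*2) = √(-28545 + (76 + (14 + 37))*2) = √(-28545 + (76 + 51)*2) = √(-28545 + 127*2) = √(-28545 + 254) = √(-28291) = I*√28291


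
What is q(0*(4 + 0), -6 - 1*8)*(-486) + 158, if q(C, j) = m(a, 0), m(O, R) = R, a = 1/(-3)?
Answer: 158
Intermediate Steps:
a = -⅓ ≈ -0.33333
q(C, j) = 0
q(0*(4 + 0), -6 - 1*8)*(-486) + 158 = 0*(-486) + 158 = 0 + 158 = 158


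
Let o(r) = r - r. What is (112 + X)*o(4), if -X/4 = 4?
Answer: 0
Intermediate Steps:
X = -16 (X = -4*4 = -16)
o(r) = 0
(112 + X)*o(4) = (112 - 16)*0 = 96*0 = 0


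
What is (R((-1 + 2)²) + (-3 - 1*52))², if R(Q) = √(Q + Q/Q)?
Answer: (55 - √2)² ≈ 2871.4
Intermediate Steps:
R(Q) = √(1 + Q) (R(Q) = √(Q + 1) = √(1 + Q))
(R((-1 + 2)²) + (-3 - 1*52))² = (√(1 + (-1 + 2)²) + (-3 - 1*52))² = (√(1 + 1²) + (-3 - 52))² = (√(1 + 1) - 55)² = (√2 - 55)² = (-55 + √2)²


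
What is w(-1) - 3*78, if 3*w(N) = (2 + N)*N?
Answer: -703/3 ≈ -234.33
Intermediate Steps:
w(N) = N*(2 + N)/3 (w(N) = ((2 + N)*N)/3 = (N*(2 + N))/3 = N*(2 + N)/3)
w(-1) - 3*78 = (⅓)*(-1)*(2 - 1) - 3*78 = (⅓)*(-1)*1 - 234 = -⅓ - 234 = -703/3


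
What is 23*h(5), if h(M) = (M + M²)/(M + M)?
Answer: 69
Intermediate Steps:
h(M) = (M + M²)/(2*M) (h(M) = (M + M²)/((2*M)) = (M + M²)*(1/(2*M)) = (M + M²)/(2*M))
23*h(5) = 23*(½ + (½)*5) = 23*(½ + 5/2) = 23*3 = 69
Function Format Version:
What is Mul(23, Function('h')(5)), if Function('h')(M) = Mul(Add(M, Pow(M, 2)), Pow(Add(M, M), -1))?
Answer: 69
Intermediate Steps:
Function('h')(M) = Mul(Rational(1, 2), Pow(M, -1), Add(M, Pow(M, 2))) (Function('h')(M) = Mul(Add(M, Pow(M, 2)), Pow(Mul(2, M), -1)) = Mul(Add(M, Pow(M, 2)), Mul(Rational(1, 2), Pow(M, -1))) = Mul(Rational(1, 2), Pow(M, -1), Add(M, Pow(M, 2))))
Mul(23, Function('h')(5)) = Mul(23, Add(Rational(1, 2), Mul(Rational(1, 2), 5))) = Mul(23, Add(Rational(1, 2), Rational(5, 2))) = Mul(23, 3) = 69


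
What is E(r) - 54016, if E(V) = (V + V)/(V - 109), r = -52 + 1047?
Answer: -23928093/443 ≈ -54014.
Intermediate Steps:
r = 995
E(V) = 2*V/(-109 + V) (E(V) = (2*V)/(-109 + V) = 2*V/(-109 + V))
E(r) - 54016 = 2*995/(-109 + 995) - 54016 = 2*995/886 - 54016 = 2*995*(1/886) - 54016 = 995/443 - 54016 = -23928093/443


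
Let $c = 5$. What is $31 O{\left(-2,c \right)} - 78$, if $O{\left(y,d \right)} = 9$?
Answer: $201$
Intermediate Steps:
$31 O{\left(-2,c \right)} - 78 = 31 \cdot 9 - 78 = 279 - 78 = 201$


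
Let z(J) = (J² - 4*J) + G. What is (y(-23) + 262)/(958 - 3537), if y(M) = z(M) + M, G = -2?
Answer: -858/2579 ≈ -0.33269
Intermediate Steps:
z(J) = -2 + J² - 4*J (z(J) = (J² - 4*J) - 2 = -2 + J² - 4*J)
y(M) = -2 + M² - 3*M (y(M) = (-2 + M² - 4*M) + M = -2 + M² - 3*M)
(y(-23) + 262)/(958 - 3537) = ((-2 + (-23)² - 3*(-23)) + 262)/(958 - 3537) = ((-2 + 529 + 69) + 262)/(-2579) = (596 + 262)*(-1/2579) = 858*(-1/2579) = -858/2579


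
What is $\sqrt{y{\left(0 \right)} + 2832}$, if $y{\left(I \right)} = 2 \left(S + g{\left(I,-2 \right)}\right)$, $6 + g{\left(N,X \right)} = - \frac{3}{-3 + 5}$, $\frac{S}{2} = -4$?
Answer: $\sqrt{2801} \approx 52.924$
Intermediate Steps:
$S = -8$ ($S = 2 \left(-4\right) = -8$)
$g{\left(N,X \right)} = - \frac{15}{2}$ ($g{\left(N,X \right)} = -6 - \frac{3}{-3 + 5} = -6 - \frac{3}{2} = - \frac{15}{2}$)
$y{\left(I \right)} = -31$ ($y{\left(I \right)} = 2 \left(-8 - \frac{15}{2}\right) = 2 \left(- \frac{31}{2}\right) = -31$)
$\sqrt{y{\left(0 \right)} + 2832} = \sqrt{-31 + 2832} = \sqrt{2801}$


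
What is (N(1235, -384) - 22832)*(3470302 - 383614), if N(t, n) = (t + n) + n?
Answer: -69033777120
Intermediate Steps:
N(t, n) = t + 2*n (N(t, n) = (n + t) + n = t + 2*n)
(N(1235, -384) - 22832)*(3470302 - 383614) = ((1235 + 2*(-384)) - 22832)*(3470302 - 383614) = ((1235 - 768) - 22832)*3086688 = (467 - 22832)*3086688 = -22365*3086688 = -69033777120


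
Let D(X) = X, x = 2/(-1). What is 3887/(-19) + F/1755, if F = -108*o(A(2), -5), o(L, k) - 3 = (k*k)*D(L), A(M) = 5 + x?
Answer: -19891/95 ≈ -209.38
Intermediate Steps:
x = -2 (x = 2*(-1) = -2)
A(M) = 3 (A(M) = 5 - 2 = 3)
o(L, k) = 3 + L*k**2 (o(L, k) = 3 + (k*k)*L = 3 + k**2*L = 3 + L*k**2)
F = -8424 (F = -108*(3 + 3*(-5)**2) = -108*(3 + 3*25) = -108*(3 + 75) = -108*78 = -8424)
3887/(-19) + F/1755 = 3887/(-19) - 8424/1755 = 3887*(-1/19) - 8424*1/1755 = -3887/19 - 24/5 = -19891/95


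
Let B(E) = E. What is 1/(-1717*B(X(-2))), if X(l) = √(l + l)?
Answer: I/3434 ≈ 0.00029121*I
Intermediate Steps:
X(l) = √2*√l (X(l) = √(2*l) = √2*√l)
1/(-1717*B(X(-2))) = 1/(-1717*√2*√(-2)) = 1/(-1717*√2*I*√2) = 1/(-3434*I) = I/3434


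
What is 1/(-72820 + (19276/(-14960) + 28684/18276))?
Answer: -17088060/1244347727671 ≈ -1.3733e-5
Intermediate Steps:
1/(-72820 + (19276/(-14960) + 28684/18276)) = 1/(-72820 + (19276*(-1/14960) + 28684*(1/18276))) = 1/(-72820 + (-4819/3740 + 7171/4569)) = 1/(-72820 + 4801529/17088060) = 1/(-1244347727671/17088060) = -17088060/1244347727671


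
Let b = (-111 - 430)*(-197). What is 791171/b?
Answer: 791171/106577 ≈ 7.4235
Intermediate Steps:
b = 106577 (b = -541*(-197) = 106577)
791171/b = 791171/106577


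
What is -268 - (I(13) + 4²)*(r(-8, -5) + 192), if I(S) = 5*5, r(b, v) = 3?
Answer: -8263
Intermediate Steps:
I(S) = 25
-268 - (I(13) + 4²)*(r(-8, -5) + 192) = -268 - (25 + 4²)*(3 + 192) = -268 - (25 + 16)*195 = -268 - 41*195 = -268 - 1*7995 = -268 - 7995 = -8263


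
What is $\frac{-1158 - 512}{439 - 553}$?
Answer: $\frac{835}{57} \approx 14.649$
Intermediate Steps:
$\frac{-1158 - 512}{439 - 553} = - \frac{1670}{-114} = \left(-1670\right) \left(- \frac{1}{114}\right) = \frac{835}{57}$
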